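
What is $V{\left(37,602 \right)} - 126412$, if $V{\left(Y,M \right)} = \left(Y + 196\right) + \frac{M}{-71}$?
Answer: $- \frac{8959311}{71} \approx -1.2619 \cdot 10^{5}$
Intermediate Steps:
$V{\left(Y,M \right)} = 196 + Y - \frac{M}{71}$ ($V{\left(Y,M \right)} = \left(196 + Y\right) + M \left(- \frac{1}{71}\right) = \left(196 + Y\right) - \frac{M}{71} = 196 + Y - \frac{M}{71}$)
$V{\left(37,602 \right)} - 126412 = \left(196 + 37 - \frac{602}{71}\right) - 126412 = \frac{15941}{71} - 126412 = - \frac{8959311}{71}$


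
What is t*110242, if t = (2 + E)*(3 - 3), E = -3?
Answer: 0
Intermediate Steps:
t = 0 (t = (2 - 3)*(3 - 3) = -1*0 = 0)
t*110242 = 0*110242 = 0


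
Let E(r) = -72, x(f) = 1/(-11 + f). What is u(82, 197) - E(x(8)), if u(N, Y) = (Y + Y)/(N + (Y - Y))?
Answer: 3149/41 ≈ 76.805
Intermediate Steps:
u(N, Y) = 2*Y/N (u(N, Y) = (2*Y)/(N + 0) = (2*Y)/N = 2*Y/N)
u(82, 197) - E(x(8)) = 2*197/82 - 1*(-72) = 2*197*(1/82) + 72 = 197/41 + 72 = 3149/41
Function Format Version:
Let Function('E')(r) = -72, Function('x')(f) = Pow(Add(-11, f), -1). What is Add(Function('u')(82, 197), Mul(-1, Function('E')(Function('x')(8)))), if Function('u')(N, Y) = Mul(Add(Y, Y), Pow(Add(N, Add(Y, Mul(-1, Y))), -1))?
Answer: Rational(3149, 41) ≈ 76.805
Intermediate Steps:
Function('u')(N, Y) = Mul(2, Y, Pow(N, -1)) (Function('u')(N, Y) = Mul(Mul(2, Y), Pow(Add(N, 0), -1)) = Mul(Mul(2, Y), Pow(N, -1)) = Mul(2, Y, Pow(N, -1)))
Add(Function('u')(82, 197), Mul(-1, Function('E')(Function('x')(8)))) = Add(Mul(2, 197, Pow(82, -1)), Mul(-1, -72)) = Add(Mul(2, 197, Rational(1, 82)), 72) = Add(Rational(197, 41), 72) = Rational(3149, 41)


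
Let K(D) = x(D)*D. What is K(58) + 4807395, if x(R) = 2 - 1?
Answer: 4807453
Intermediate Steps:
x(R) = 1
K(D) = D (K(D) = 1*D = D)
K(58) + 4807395 = 58 + 4807395 = 4807453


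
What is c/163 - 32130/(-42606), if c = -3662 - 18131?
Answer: -17097692/128607 ≈ -132.95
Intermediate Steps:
c = -21793
c/163 - 32130/(-42606) = -21793/163 - 32130/(-42606) = -21793*1/163 - 32130*(-1/42606) = -21793/163 + 595/789 = -17097692/128607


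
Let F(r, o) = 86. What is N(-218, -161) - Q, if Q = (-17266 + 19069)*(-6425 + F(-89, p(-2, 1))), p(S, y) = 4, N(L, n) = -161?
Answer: 11429056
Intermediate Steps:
Q = -11429217 (Q = (-17266 + 19069)*(-6425 + 86) = 1803*(-6339) = -11429217)
N(-218, -161) - Q = -161 - 1*(-11429217) = -161 + 11429217 = 11429056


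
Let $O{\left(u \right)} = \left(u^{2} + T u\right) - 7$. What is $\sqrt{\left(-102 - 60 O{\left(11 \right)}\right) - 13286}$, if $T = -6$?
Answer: $14 i \sqrt{83} \approx 127.55 i$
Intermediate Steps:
$O{\left(u \right)} = -7 + u^{2} - 6 u$ ($O{\left(u \right)} = \left(u^{2} - 6 u\right) - 7 = -7 + u^{2} - 6 u$)
$\sqrt{\left(-102 - 60 O{\left(11 \right)}\right) - 13286} = \sqrt{\left(-102 - 60 \left(-7 + 11^{2} - 66\right)\right) - 13286} = \sqrt{\left(-102 - 60 \left(-7 + 121 - 66\right)\right) - 13286} = \sqrt{\left(-102 - 2880\right) - 13286} = \sqrt{-2982 - 13286} = \sqrt{-16268} = 14 i \sqrt{83}$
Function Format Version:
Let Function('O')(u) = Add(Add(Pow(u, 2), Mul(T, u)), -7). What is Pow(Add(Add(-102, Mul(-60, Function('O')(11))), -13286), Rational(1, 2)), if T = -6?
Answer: Mul(14, I, Pow(83, Rational(1, 2))) ≈ Mul(127.55, I)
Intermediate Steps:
Function('O')(u) = Add(-7, Pow(u, 2), Mul(-6, u)) (Function('O')(u) = Add(Add(Pow(u, 2), Mul(-6, u)), -7) = Add(-7, Pow(u, 2), Mul(-6, u)))
Pow(Add(Add(-102, Mul(-60, Function('O')(11))), -13286), Rational(1, 2)) = Pow(Add(Add(-102, Mul(-60, Add(-7, Pow(11, 2), Mul(-6, 11)))), -13286), Rational(1, 2)) = Pow(Add(Add(-102, Mul(-60, Add(-7, 121, -66))), -13286), Rational(1, 2)) = Pow(Add(Add(-102, Mul(-60, 48)), -13286), Rational(1, 2)) = Pow(Add(Add(-102, -2880), -13286), Rational(1, 2)) = Pow(Add(-2982, -13286), Rational(1, 2)) = Pow(-16268, Rational(1, 2)) = Mul(14, I, Pow(83, Rational(1, 2)))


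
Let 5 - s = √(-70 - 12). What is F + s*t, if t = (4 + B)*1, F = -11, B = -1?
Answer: 4 - 3*I*√82 ≈ 4.0 - 27.166*I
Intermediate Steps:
s = 5 - I*√82 (s = 5 - √(-70 - 12) = 5 - √(-82) = 5 - I*√82 ≈ 5.0 - 9.0554*I)
t = 3 (t = (4 - 1)*1 = 3*1 = 3)
F + s*t = -11 + (5 - I*√82)*3 = -11 + (15 - 3*I*√82) = 4 - 3*I*√82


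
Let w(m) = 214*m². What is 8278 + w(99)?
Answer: 2105692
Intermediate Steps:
8278 + w(99) = 8278 + 214*99² = 8278 + 214*9801 = 8278 + 2097414 = 2105692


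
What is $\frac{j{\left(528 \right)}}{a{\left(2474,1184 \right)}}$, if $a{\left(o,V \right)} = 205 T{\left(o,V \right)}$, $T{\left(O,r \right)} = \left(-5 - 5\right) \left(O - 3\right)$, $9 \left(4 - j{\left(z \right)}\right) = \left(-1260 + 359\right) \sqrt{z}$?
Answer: $- \frac{2}{2532775} - \frac{1802 \sqrt{33}}{22794975} \approx -0.00045491$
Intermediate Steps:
$j{\left(z \right)} = 4 + \frac{901 \sqrt{z}}{9}$ ($j{\left(z \right)} = 4 - \frac{\left(-1260 + 359\right) \sqrt{z}}{9} = 4 - \frac{\left(-901\right) \sqrt{z}}{9} = 4 + \frac{901 \sqrt{z}}{9}$)
$T{\left(O,r \right)} = 30 - 10 O$ ($T{\left(O,r \right)} = - 10 \left(-3 + O\right) = 30 - 10 O$)
$a{\left(o,V \right)} = 6150 - 2050 o$ ($a{\left(o,V \right)} = 205 \left(30 - 10 o\right) = 6150 - 2050 o$)
$\frac{j{\left(528 \right)}}{a{\left(2474,1184 \right)}} = \frac{4 + \frac{901 \sqrt{528}}{9}}{6150 - 5071700} = \frac{4 + \frac{901 \cdot 4 \sqrt{33}}{9}}{6150 - 5071700} = \frac{4 + \frac{3604 \sqrt{33}}{9}}{-5065550} = \left(4 + \frac{3604 \sqrt{33}}{9}\right) \left(- \frac{1}{5065550}\right) = - \frac{2}{2532775} - \frac{1802 \sqrt{33}}{22794975}$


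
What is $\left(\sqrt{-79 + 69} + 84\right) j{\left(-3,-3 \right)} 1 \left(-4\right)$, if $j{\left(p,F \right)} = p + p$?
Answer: $2016 + 24 i \sqrt{10} \approx 2016.0 + 75.895 i$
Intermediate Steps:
$j{\left(p,F \right)} = 2 p$
$\left(\sqrt{-79 + 69} + 84\right) j{\left(-3,-3 \right)} 1 \left(-4\right) = \left(\sqrt{-79 + 69} + 84\right) 2 \left(-3\right) 1 \left(-4\right) = \left(\sqrt{-10} + 84\right) \left(-6\right) 1 \left(-4\right) = \left(i \sqrt{10} + 84\right) \left(\left(-6\right) \left(-4\right)\right) = \left(84 + i \sqrt{10}\right) 24 = 2016 + 24 i \sqrt{10}$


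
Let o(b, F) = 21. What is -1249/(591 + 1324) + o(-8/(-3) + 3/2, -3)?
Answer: 38966/1915 ≈ 20.348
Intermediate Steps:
-1249/(591 + 1324) + o(-8/(-3) + 3/2, -3) = -1249/(591 + 1324) + 21 = -1249/1915 + 21 = 38966/1915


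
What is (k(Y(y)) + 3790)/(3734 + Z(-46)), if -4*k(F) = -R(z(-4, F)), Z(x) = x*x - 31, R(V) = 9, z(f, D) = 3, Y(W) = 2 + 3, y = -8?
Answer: 1379/2116 ≈ 0.65170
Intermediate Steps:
Y(W) = 5
Z(x) = -31 + x² (Z(x) = x² - 31 = -31 + x²)
k(F) = 9/4 (k(F) = -(-1)*9/4 = -¼*(-9) = 9/4)
(k(Y(y)) + 3790)/(3734 + Z(-46)) = (9/4 + 3790)/(3734 + (-31 + (-46)²)) = 15169/(4*(3734 + (-31 + 2116))) = 15169/(4*(3734 + 2085)) = (15169/4)/5819 = (15169/4)*(1/5819) = 1379/2116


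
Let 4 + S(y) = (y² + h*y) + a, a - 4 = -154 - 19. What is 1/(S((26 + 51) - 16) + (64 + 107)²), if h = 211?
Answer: 1/45660 ≈ 2.1901e-5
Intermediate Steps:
a = -169 (a = 4 + (-154 - 19) = 4 - 173 = -169)
S(y) = -173 + y² + 211*y (S(y) = -4 + ((y² + 211*y) - 169) = -4 + (-169 + y² + 211*y) = -173 + y² + 211*y)
1/(S((26 + 51) - 16) + (64 + 107)²) = 1/((-173 + ((26 + 51) - 16)² + 211*((26 + 51) - 16)) + (64 + 107)²) = 1/((-173 + (77 - 16)² + 211*(77 - 16)) + 171²) = 1/((-173 + 61² + 211*61) + 29241) = 1/((-173 + 3721 + 12871) + 29241) = 1/(16419 + 29241) = 1/45660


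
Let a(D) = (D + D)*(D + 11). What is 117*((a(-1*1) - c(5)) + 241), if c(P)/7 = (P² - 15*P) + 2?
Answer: 65169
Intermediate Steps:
a(D) = 2*D*(11 + D) (a(D) = (2*D)*(11 + D) = 2*D*(11 + D))
c(P) = 14 - 105*P + 7*P² (c(P) = 7*((P² - 15*P) + 2) = 7*(2 + P² - 15*P) = 14 - 105*P + 7*P²)
117*((a(-1*1) - c(5)) + 241) = 117*((2*(-1*1)*(11 - 1*1) - (14 - 105*5 + 7*5²)) + 241) = 117*((2*(-1)*(11 - 1) - (14 - 525 + 7*25)) + 241) = 117*((2*(-1)*10 - (14 - 525 + 175)) + 241) = 117*((-20 - 1*(-336)) + 241) = 117*((-20 + 336) + 241) = 117*(316 + 241) = 117*557 = 65169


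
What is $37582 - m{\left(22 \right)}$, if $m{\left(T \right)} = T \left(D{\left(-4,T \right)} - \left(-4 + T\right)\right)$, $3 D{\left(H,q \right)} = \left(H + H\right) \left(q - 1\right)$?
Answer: $39210$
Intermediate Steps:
$D{\left(H,q \right)} = \frac{2 H \left(-1 + q\right)}{3}$ ($D{\left(H,q \right)} = \frac{\left(H + H\right) \left(q - 1\right)}{3} = \frac{2 H \left(-1 + q\right)}{3}$)
$m{\left(T \right)} = T \left(\frac{20}{3} - \frac{11 T}{3}\right)$ ($m{\left(T \right)} = T \left(\frac{2}{3} \left(-4\right) \left(-1 + T\right) - \left(-4 + T\right)\right) = T \left(\left(\frac{8}{3} - \frac{8 T}{3}\right) - \left(-4 + T\right)\right) = T \left(\frac{20}{3} - \frac{11 T}{3}\right)$)
$37582 - m{\left(22 \right)} = 37582 - \frac{1}{3} \cdot 22 \left(20 - 242\right) = 37582 - \frac{1}{3} \cdot 22 \left(-222\right) = 37582 - -1628 = 37582 + 1628 = 39210$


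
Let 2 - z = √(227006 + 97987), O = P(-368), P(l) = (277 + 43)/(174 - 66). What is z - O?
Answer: -26/27 - √324993 ≈ -571.04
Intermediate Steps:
P(l) = 80/27 (P(l) = 320/108 = 320*(1/108) = 80/27)
O = 80/27 ≈ 2.9630
z = 2 - √324993 (z = 2 - √(227006 + 97987) = 2 - √324993 ≈ -568.08)
z - O = (2 - √324993) - 1*80/27 = (2 - √324993) - 80/27 = -26/27 - √324993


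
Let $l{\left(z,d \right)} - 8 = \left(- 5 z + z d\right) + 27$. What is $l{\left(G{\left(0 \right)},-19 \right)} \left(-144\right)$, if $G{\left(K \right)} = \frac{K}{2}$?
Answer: $-5040$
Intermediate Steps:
$G{\left(K \right)} = \frac{K}{2}$ ($G{\left(K \right)} = K \frac{1}{2} = \frac{K}{2}$)
$l{\left(z,d \right)} = 35 - 5 z + d z$ ($l{\left(z,d \right)} = 8 + \left(\left(- 5 z + z d\right) + 27\right) = 8 + \left(\left(- 5 z + d z\right) + 27\right) = 8 + \left(27 - 5 z + d z\right) = 35 - 5 z + d z$)
$l{\left(G{\left(0 \right)},-19 \right)} \left(-144\right) = \left(35 - 5 \cdot \frac{1}{2} \cdot 0 - 19 \cdot \frac{1}{2} \cdot 0\right) \left(-144\right) = \left(35 - 0 - 0\right) \left(-144\right) = \left(35 + 0 + 0\right) \left(-144\right) = 35 \left(-144\right) = -5040$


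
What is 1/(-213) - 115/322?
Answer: -1079/2982 ≈ -0.36184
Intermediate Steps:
1/(-213) - 115/322 = -1/213 + (1/322)*(-115) = -1/213 - 5/14 = -1079/2982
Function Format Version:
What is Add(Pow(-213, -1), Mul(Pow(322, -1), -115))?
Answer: Rational(-1079, 2982) ≈ -0.36184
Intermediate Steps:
Add(Pow(-213, -1), Mul(Pow(322, -1), -115)) = Add(Rational(-1, 213), Mul(Rational(1, 322), -115)) = Add(Rational(-1, 213), Rational(-5, 14)) = Rational(-1079, 2982)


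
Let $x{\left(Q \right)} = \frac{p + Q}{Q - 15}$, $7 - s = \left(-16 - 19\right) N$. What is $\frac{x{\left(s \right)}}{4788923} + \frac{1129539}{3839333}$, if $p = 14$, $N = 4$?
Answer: $\frac{714024957270217}{2426987654303388} \approx 0.2942$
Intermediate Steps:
$s = 147$ ($s = 7 - \left(-16 - 19\right) 4 = 7 - \left(-35\right) 4 = 7 - -140 = 7 + 140 = 147$)
$x{\left(Q \right)} = \frac{14 + Q}{-15 + Q}$ ($x{\left(Q \right)} = \frac{14 + Q}{Q - 15} = \frac{14 + Q}{-15 + Q}$)
$\frac{x{\left(s \right)}}{4788923} + \frac{1129539}{3839333} = \frac{\frac{1}{-15 + 147} \left(14 + 147\right)}{4788923} + \frac{1129539}{3839333} = \frac{1}{132} \cdot 161 \cdot \frac{1}{4788923} + 1129539 \cdot \frac{1}{3839333} = \frac{1}{132} \cdot 161 \cdot \frac{1}{4788923} + \frac{1129539}{3839333} = \frac{161}{132} \cdot \frac{1}{4788923} + \frac{1129539}{3839333} = \frac{161}{632137836} + \frac{1129539}{3839333} = \frac{714024957270217}{2426987654303388}$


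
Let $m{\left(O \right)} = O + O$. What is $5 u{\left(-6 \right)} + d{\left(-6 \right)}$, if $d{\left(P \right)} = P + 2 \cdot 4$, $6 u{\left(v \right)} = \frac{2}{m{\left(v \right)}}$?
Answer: $\frac{67}{36} \approx 1.8611$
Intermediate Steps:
$m{\left(O \right)} = 2 O$
$u{\left(v \right)} = \frac{1}{6 v}$ ($u{\left(v \right)} = \frac{2 \frac{1}{2 v}}{6} = \frac{1}{6 v}$)
$d{\left(P \right)} = 8 + P$ ($d{\left(P \right)} = P + 8 = 8 + P$)
$5 u{\left(-6 \right)} + d{\left(-6 \right)} = 5 \frac{1}{6 \left(-6\right)} + \left(8 - 6\right) = 5 \cdot \frac{1}{6} \left(- \frac{1}{6}\right) + 2 = 5 \left(- \frac{1}{36}\right) + 2 = - \frac{5}{36} + 2 = \frac{67}{36}$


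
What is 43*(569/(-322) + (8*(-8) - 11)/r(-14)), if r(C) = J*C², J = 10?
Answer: -699911/9016 ≈ -77.630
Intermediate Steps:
r(C) = 10*C²
43*(569/(-322) + (8*(-8) - 11)/r(-14)) = 43*(569/(-322) + (8*(-8) - 11)/((10*(-14)²))) = 43*(569*(-1/322) + (-64 - 11)/((10*196))) = 43*(-569/322 - 75/1960) = 43*(-569/322 - 75*1/1960) = 43*(-569/322 - 15/392) = 43*(-16277/9016) = -699911/9016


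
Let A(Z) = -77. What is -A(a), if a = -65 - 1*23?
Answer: 77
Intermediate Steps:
a = -88 (a = -65 - 23 = -88)
-A(a) = -1*(-77) = 77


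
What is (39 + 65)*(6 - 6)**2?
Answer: 0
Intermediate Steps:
(39 + 65)*(6 - 6)**2 = 104*0**2 = 104*0 = 0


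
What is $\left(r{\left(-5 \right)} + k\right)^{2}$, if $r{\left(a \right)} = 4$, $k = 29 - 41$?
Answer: $64$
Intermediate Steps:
$k = -12$ ($k = 29 - 41 = -12$)
$\left(r{\left(-5 \right)} + k\right)^{2} = \left(4 - 12\right)^{2} = \left(-8\right)^{2} = 64$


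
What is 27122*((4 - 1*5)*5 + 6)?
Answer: 27122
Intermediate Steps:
27122*((4 - 1*5)*5 + 6) = 27122*((4 - 5)*5 + 6) = 27122*(-1*5 + 6) = 27122*(-5 + 6) = 27122*1 = 27122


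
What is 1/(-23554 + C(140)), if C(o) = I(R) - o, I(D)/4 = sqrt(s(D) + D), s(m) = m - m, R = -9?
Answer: -3949/93567630 - I/46783815 ≈ -4.2205e-5 - 2.1375e-8*I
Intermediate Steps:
s(m) = 0
I(D) = 4*sqrt(D) (I(D) = 4*sqrt(0 + D) = 4*sqrt(D))
C(o) = -o + 12*I (C(o) = 4*sqrt(-9) - o = 4*(3*I) - o = 12*I - o = -o + 12*I)
1/(-23554 + C(140)) = 1/(-23554 + (-1*140 + 12*I)) = 1/(-23554 + (-140 + 12*I)) = 1/(-23694 + 12*I) = (-23694 - 12*I)/561405780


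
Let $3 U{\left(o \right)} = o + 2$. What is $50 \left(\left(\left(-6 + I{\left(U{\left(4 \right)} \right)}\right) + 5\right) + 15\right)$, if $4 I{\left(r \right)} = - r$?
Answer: $675$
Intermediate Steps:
$U{\left(o \right)} = \frac{2}{3} + \frac{o}{3}$ ($U{\left(o \right)} = \frac{o + 2}{3} = \frac{2 + o}{3} = \frac{2}{3} + \frac{o}{3}$)
$I{\left(r \right)} = - \frac{r}{4}$ ($I{\left(r \right)} = \frac{\left(-1\right) r}{4} = - \frac{r}{4}$)
$50 \left(\left(\left(-6 + I{\left(U{\left(4 \right)} \right)}\right) + 5\right) + 15\right) = 50 \left(\left(\left(-6 - \frac{\frac{2}{3} + \frac{1}{3} \cdot 4}{4}\right) + 5\right) + 15\right) = 50 \left(\left(\left(-6 - \frac{\frac{2}{3} + \frac{4}{3}}{4}\right) + 5\right) + 15\right) = 50 \left(\left(\left(-6 - \frac{1}{2}\right) + 5\right) + 15\right) = 50 \left(\left(- \frac{13}{2} + 5\right) + 15\right) = 50 \left(- \frac{3}{2} + 15\right) = 50 \cdot \frac{27}{2} = 675$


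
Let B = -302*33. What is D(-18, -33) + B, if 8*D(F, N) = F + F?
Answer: -19941/2 ≈ -9970.5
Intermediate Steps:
D(F, N) = F/4 (D(F, N) = (F + F)/8 = (2*F)/8 = F/4)
B = -9966
D(-18, -33) + B = (¼)*(-18) - 9966 = -9/2 - 9966 = -19941/2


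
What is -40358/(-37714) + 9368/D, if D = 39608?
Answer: 121987776/93361007 ≈ 1.3066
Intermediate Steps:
-40358/(-37714) + 9368/D = -40358/(-37714) + 9368/39608 = -40358*(-1/37714) + 9368*(1/39608) = 20179/18857 + 1171/4951 = 121987776/93361007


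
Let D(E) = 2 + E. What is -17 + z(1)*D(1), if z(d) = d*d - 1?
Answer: -17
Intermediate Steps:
z(d) = -1 + d**2 (z(d) = d**2 - 1 = -1 + d**2)
-17 + z(1)*D(1) = -17 + (-1 + 1**2)*(2 + 1) = -17 + (-1 + 1)*3 = -17 + 0*3 = -17 + 0 = -17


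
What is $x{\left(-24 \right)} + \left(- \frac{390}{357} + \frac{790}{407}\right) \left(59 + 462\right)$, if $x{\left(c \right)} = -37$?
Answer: $\frac{19621079}{48433} \approx 405.12$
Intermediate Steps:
$x{\left(-24 \right)} + \left(- \frac{390}{357} + \frac{790}{407}\right) \left(59 + 462\right) = -37 + \left(- \frac{390}{357} + \frac{790}{407}\right) \left(59 + 462\right) = -37 + \left(\left(-390\right) \frac{1}{357} + 790 \cdot \frac{1}{407}\right) 521 = -37 + \left(- \frac{130}{119} + \frac{790}{407}\right) 521 = -37 + \frac{41100}{48433} \cdot 521 = -37 + \frac{21413100}{48433} = \frac{19621079}{48433}$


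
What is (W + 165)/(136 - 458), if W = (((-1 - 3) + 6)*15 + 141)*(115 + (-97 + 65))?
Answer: -7179/161 ≈ -44.590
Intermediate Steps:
W = 14193 (W = ((-4 + 6)*15 + 141)*(115 - 32) = (2*15 + 141)*83 = (30 + 141)*83 = 171*83 = 14193)
(W + 165)/(136 - 458) = (14193 + 165)/(136 - 458) = 14358/(-322) = 14358*(-1/322) = -7179/161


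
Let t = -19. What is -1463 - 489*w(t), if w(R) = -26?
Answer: 11251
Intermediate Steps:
-1463 - 489*w(t) = -1463 - 489*(-26) = -1463 + 12714 = 11251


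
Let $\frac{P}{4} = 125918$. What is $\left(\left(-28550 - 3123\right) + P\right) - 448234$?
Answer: $23765$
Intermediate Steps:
$P = 503672$ ($P = 4 \cdot 125918 = 503672$)
$\left(\left(-28550 - 3123\right) + P\right) - 448234 = \left(\left(-28550 - 3123\right) + 503672\right) - 448234 = \left(-31673 + 503672\right) - 448234 = 471999 - 448234 = 23765$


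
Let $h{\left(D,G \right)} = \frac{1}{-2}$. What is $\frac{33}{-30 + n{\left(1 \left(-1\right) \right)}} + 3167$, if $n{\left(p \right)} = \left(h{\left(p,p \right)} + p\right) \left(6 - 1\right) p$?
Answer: $\frac{47483}{15} \approx 3165.5$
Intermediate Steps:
$h{\left(D,G \right)} = - \frac{1}{2}$
$n{\left(p \right)} = p \left(- \frac{5}{2} + 5 p\right)$ ($n{\left(p \right)} = \left(- \frac{1}{2} + p\right) \left(6 - 1\right) p = \left(- \frac{1}{2} + p\right) 5 p = \left(- \frac{5}{2} + 5 p\right) p = p \left(- \frac{5}{2} + 5 p\right)$)
$\frac{33}{-30 + n{\left(1 \left(-1\right) \right)}} + 3167 = \frac{33}{-30 + \frac{5 \cdot 1 \left(-1\right) \left(-1 + 2 \cdot 1 \left(-1\right)\right)}{2}} + 3167 = \frac{33}{-30 + \frac{5}{2} \left(-1\right) \left(-1 + 2 \left(-1\right)\right)} + 3167 = \frac{33}{-30 + \frac{5}{2} \left(-1\right) \left(-1 - 2\right)} + 3167 = \frac{33}{-30 + \frac{5}{2} \left(-1\right) \left(-3\right)} + 3167 = \frac{33}{-30 + \frac{15}{2}} + 3167 = \frac{33}{- \frac{45}{2}} + 3167 = 33 \left(- \frac{2}{45}\right) + 3167 = - \frac{22}{15} + 3167 = \frac{47483}{15}$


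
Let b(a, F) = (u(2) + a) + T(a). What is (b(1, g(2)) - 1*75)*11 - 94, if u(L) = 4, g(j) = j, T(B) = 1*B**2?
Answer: -853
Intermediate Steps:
T(B) = B**2
b(a, F) = 4 + a + a**2 (b(a, F) = (4 + a) + a**2 = 4 + a + a**2)
(b(1, g(2)) - 1*75)*11 - 94 = ((4 + 1 + 1**2) - 1*75)*11 - 94 = ((4 + 1 + 1) - 75)*11 - 94 = (6 - 75)*11 - 94 = -69*11 - 94 = -759 - 94 = -853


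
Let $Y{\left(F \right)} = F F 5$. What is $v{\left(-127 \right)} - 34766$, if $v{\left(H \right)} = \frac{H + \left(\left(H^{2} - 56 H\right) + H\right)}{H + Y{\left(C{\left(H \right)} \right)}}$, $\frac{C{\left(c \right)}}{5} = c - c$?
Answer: $-34947$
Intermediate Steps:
$C{\left(c \right)} = 0$ ($C{\left(c \right)} = 5 \left(c - c\right) = 5 \cdot 0 = 0$)
$Y{\left(F \right)} = 5 F^{2}$ ($Y{\left(F \right)} = F^{2} \cdot 5 = 5 F^{2}$)
$v{\left(H \right)} = \frac{H^{2} - 54 H}{H}$ ($v{\left(H \right)} = \frac{H + \left(\left(H^{2} - 56 H\right) + H\right)}{H + 5 \cdot 0^{2}} = \frac{H + \left(H^{2} - 55 H\right)}{H + 5 \cdot 0} = \frac{H^{2} - 54 H}{H + 0} = \frac{H^{2} - 54 H}{H}$)
$v{\left(-127 \right)} - 34766 = \left(-54 - 127\right) - 34766 = -181 - 34766 = -34947$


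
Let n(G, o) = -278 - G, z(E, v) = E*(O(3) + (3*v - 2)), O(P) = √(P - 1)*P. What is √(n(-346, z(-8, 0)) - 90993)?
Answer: 5*I*√3637 ≈ 301.54*I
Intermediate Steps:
O(P) = P*√(-1 + P) (O(P) = √(-1 + P)*P = P*√(-1 + P))
z(E, v) = E*(-2 + 3*v + 3*√2) (z(E, v) = E*(3*√(-1 + 3) + (3*v - 2)) = E*(3*√2 + (-2 + 3*v)) = E*(-2 + 3*v + 3*√2))
√(n(-346, z(-8, 0)) - 90993) = √((-278 - 1*(-346)) - 90993) = √((-278 + 346) - 90993) = √(68 - 90993) = √(-90925) = 5*I*√3637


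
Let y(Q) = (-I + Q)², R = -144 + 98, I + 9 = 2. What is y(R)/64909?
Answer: 117/4993 ≈ 0.023433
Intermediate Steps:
I = -7 (I = -9 + 2 = -7)
R = -46
y(Q) = (7 + Q)² (y(Q) = (-1*(-7) + Q)² = (7 + Q)²)
y(R)/64909 = (7 - 46)²/64909 = (-39)²*(1/64909) = 1521*(1/64909) = 117/4993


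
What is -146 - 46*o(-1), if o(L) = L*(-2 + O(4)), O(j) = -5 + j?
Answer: -284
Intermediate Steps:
o(L) = -3*L (o(L) = L*(-2 + (-5 + 4)) = L*(-2 - 1) = L*(-3) = -3*L)
-146 - 46*o(-1) = -146 - (-138)*(-1) = -146 - 46*3 = -146 - 138 = -284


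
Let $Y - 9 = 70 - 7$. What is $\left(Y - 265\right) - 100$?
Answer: $-293$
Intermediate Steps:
$Y = 72$ ($Y = 9 + \left(70 - 7\right) = 9 + 63 = 72$)
$\left(Y - 265\right) - 100 = \left(72 - 265\right) - 100 = -193 - 100 = -293$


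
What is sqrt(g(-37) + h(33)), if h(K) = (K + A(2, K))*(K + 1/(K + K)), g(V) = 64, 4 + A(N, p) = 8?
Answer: sqrt(5599902)/66 ≈ 35.855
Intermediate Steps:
A(N, p) = 4 (A(N, p) = -4 + 8 = 4)
h(K) = (4 + K)*(K + 1/(2*K)) (h(K) = (K + 4)*(K + 1/(K + K)) = (4 + K)*(K + 1/(2*K)))
sqrt(g(-37) + h(33)) = sqrt(64 + (1/2 + 33**2 + 2/33 + 4*33)) = sqrt(64 + (1/2 + 1089 + 2*(1/33) + 132)) = sqrt(64 + (1/2 + 1089 + 2/33 + 132)) = sqrt(64 + 80623/66) = sqrt(84847/66) = sqrt(5599902)/66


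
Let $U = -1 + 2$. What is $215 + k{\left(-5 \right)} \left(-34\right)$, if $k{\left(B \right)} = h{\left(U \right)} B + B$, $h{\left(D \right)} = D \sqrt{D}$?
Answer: $555$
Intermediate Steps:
$U = 1$
$h{\left(D \right)} = D^{\frac{3}{2}}$
$k{\left(B \right)} = 2 B$ ($k{\left(B \right)} = 1^{\frac{3}{2}} B + B = 1 B + B = B + B = 2 B$)
$215 + k{\left(-5 \right)} \left(-34\right) = 215 + 2 \left(-5\right) \left(-34\right) = 215 - -340 = 215 + 340 = 555$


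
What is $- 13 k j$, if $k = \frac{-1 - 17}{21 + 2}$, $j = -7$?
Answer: $- \frac{1638}{23} \approx -71.217$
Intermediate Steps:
$k = - \frac{18}{23} \approx -0.78261$
$- 13 k j = \left(-13\right) \left(- \frac{18}{23}\right) \left(-7\right) = \frac{234}{23} \left(-7\right) = - \frac{1638}{23}$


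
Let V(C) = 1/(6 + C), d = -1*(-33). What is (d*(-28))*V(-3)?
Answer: -308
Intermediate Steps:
d = 33
(d*(-28))*V(-3) = (33*(-28))/(6 - 3) = -924/3 = -924*1/3 = -308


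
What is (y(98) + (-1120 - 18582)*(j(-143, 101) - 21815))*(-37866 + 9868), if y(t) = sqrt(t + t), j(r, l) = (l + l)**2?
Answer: 10474647149472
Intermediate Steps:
j(r, l) = 4*l**2 (j(r, l) = (2*l)**2 = 4*l**2)
y(t) = sqrt(2)*sqrt(t) (y(t) = sqrt(2*t) = sqrt(2)*sqrt(t))
(y(98) + (-1120 - 18582)*(j(-143, 101) - 21815))*(-37866 + 9868) = (sqrt(2)*sqrt(98) + (-1120 - 18582)*(4*101**2 - 21815))*(-37866 + 9868) = (sqrt(2)*(7*sqrt(2)) - 19702*(4*10201 - 21815))*(-27998) = (14 - 19702*(40804 - 21815))*(-27998) = (14 - 19702*18989)*(-27998) = (14 - 374121278)*(-27998) = -374121264*(-27998) = 10474647149472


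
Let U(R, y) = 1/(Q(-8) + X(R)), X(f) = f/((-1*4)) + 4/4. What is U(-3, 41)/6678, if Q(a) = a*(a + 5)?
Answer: 2/343917 ≈ 5.8154e-6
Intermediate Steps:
Q(a) = a*(5 + a)
X(f) = 1 - f/4 (X(f) = f/(-4) + 4*(¼) = f*(-¼) + 1 = -f/4 + 1 = 1 - f/4)
U(R, y) = 1/(25 - R/4) (U(R, y) = 1/(-8*(5 - 8) + (1 - R/4)) = 1/(-8*(-3) + (1 - R/4)) = 1/(24 + (1 - R/4)) = 1/(25 - R/4))
U(-3, 41)/6678 = -4/(-100 - 3)/6678 = -4/(-103)*(1/6678) = -4*(-1/103)*(1/6678) = (4/103)*(1/6678) = 2/343917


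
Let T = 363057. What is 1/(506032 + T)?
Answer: 1/869089 ≈ 1.1506e-6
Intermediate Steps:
1/(506032 + T) = 1/(506032 + 363057) = 1/869089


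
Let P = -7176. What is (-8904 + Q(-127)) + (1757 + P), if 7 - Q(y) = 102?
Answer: -14418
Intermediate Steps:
Q(y) = -95 (Q(y) = 7 - 1*102 = 7 - 102 = -95)
(-8904 + Q(-127)) + (1757 + P) = (-8904 - 95) + (1757 - 7176) = -8999 - 5419 = -14418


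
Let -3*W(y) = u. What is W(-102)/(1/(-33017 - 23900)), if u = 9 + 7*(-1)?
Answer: 113834/3 ≈ 37945.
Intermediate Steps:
u = 2 (u = 9 - 7 = 2)
W(y) = -2/3 (W(y) = -1/3*2 = -2/3)
W(-102)/(1/(-33017 - 23900)) = -2/(3*(1/(-33017 - 23900))) = -2/(3*(1/(-56917))) = -2/(3*(-1/56917)) = -2/3*(-56917) = 113834/3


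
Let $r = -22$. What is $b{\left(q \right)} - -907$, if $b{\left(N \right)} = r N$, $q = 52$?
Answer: $-237$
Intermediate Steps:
$b{\left(N \right)} = - 22 N$
$b{\left(q \right)} - -907 = \left(-22\right) 52 - -907 = -1144 + 907 = -237$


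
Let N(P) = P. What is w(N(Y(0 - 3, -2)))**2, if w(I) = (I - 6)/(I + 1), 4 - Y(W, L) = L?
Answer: 0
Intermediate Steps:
Y(W, L) = 4 - L
w(I) = (-6 + I)/(1 + I)
w(N(Y(0 - 3, -2)))**2 = ((-6 + (4 - 1*(-2)))/(1 + (4 - 1*(-2))))**2 = ((-6 + (4 + 2))/(1 + (4 + 2)))**2 = ((-6 + 6)/(1 + 6))**2 = (0/7)**2 = ((1/7)*0)**2 = 0**2 = 0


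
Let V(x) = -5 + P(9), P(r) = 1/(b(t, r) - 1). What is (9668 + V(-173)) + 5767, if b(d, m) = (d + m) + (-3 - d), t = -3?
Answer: 77151/5 ≈ 15430.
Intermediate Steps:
b(d, m) = -3 + m
P(r) = 1/(-4 + r) (P(r) = 1/((-3 + r) - 1) = 1/(-4 + r))
V(x) = -24/5 (V(x) = -5 + 1/(-4 + 9) = -5 + 1/5 = -5 + ⅕ = -24/5)
(9668 + V(-173)) + 5767 = (9668 - 24/5) + 5767 = 48316/5 + 5767 = 77151/5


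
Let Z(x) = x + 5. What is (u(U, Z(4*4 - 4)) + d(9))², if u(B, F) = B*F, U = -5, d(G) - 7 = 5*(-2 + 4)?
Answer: 4624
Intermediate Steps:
d(G) = 17 (d(G) = 7 + 5*(-2 + 4) = 7 + 5*2 = 7 + 10 = 17)
Z(x) = 5 + x
(u(U, Z(4*4 - 4)) + d(9))² = (-5*(5 + (4*4 - 4)) + 17)² = (-5*(5 + (16 - 4)) + 17)² = (-5*(5 + 12) + 17)² = (-5*17 + 17)² = (-85 + 17)² = (-68)² = 4624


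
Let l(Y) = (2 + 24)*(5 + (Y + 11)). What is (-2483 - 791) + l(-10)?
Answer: -3118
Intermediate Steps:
l(Y) = 416 + 26*Y (l(Y) = 26*(5 + (11 + Y)) = 26*(16 + Y) = 416 + 26*Y)
(-2483 - 791) + l(-10) = (-2483 - 791) + (416 + 26*(-10)) = -3274 + (416 - 260) = -3274 + 156 = -3118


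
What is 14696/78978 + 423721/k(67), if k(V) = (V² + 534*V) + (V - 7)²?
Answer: 17054653285/1732263963 ≈ 9.8453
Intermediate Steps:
k(V) = V² + (-7 + V)² + 534*V (k(V) = (V² + 534*V) + (-7 + V)² = V² + (-7 + V)² + 534*V)
14696/78978 + 423721/k(67) = 14696/78978 + 423721/(49 + 2*67² + 520*67) = 14696*(1/78978) + 423721/(49 + 2*4489 + 34840) = 7348/39489 + 423721/(49 + 8978 + 34840) = 7348/39489 + 423721/43867 = 17054653285/1732263963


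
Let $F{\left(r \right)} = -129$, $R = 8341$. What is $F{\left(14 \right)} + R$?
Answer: $8212$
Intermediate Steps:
$F{\left(14 \right)} + R = -129 + 8341 = 8212$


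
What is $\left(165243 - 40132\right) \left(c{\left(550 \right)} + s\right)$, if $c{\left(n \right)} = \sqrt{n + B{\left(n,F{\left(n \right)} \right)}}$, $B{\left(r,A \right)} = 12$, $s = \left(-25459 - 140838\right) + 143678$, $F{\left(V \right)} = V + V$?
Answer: $-2829885709 + 125111 \sqrt{562} \approx -2.8269 \cdot 10^{9}$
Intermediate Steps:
$F{\left(V \right)} = 2 V$
$s = -22619$ ($s = -166297 + 143678 = -22619$)
$c{\left(n \right)} = \sqrt{12 + n}$ ($c{\left(n \right)} = \sqrt{n + 12} = \sqrt{12 + n}$)
$\left(165243 - 40132\right) \left(c{\left(550 \right)} + s\right) = \left(165243 - 40132\right) \left(\sqrt{12 + 550} - 22619\right) = 125111 \left(\sqrt{562} - 22619\right) = 125111 \left(-22619 + \sqrt{562}\right) = -2829885709 + 125111 \sqrt{562}$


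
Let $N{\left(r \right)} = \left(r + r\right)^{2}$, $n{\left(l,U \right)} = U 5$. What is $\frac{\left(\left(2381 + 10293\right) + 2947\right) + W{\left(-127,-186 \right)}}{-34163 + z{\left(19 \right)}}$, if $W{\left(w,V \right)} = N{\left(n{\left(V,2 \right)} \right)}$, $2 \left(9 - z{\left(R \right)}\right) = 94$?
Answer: $- \frac{16021}{34201} \approx -0.46844$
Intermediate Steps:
$n{\left(l,U \right)} = 5 U$
$z{\left(R \right)} = -38$ ($z{\left(R \right)} = 9 - 47 = -38$)
$N{\left(r \right)} = 4 r^{2}$ ($N{\left(r \right)} = \left(2 r\right)^{2} = 4 r^{2}$)
$W{\left(w,V \right)} = 400$ ($W{\left(w,V \right)} = 4 \left(5 \cdot 2\right)^{2} = 4 \cdot 10^{2} = 4 \cdot 100 = 400$)
$\frac{\left(\left(2381 + 10293\right) + 2947\right) + W{\left(-127,-186 \right)}}{-34163 + z{\left(19 \right)}} = \frac{\left(\left(2381 + 10293\right) + 2947\right) + 400}{-34163 - 38} = \frac{\left(12674 + 2947\right) + 400}{-34201} = \left(15621 + 400\right) \left(- \frac{1}{34201}\right) = 16021 \left(- \frac{1}{34201}\right) = - \frac{16021}{34201}$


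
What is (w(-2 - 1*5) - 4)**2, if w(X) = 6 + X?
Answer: 25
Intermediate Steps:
(w(-2 - 1*5) - 4)**2 = ((6 + (-2 - 1*5)) - 4)**2 = ((6 + (-2 - 5)) - 4)**2 = ((6 - 7) - 4)**2 = (-1 - 4)**2 = (-5)**2 = 25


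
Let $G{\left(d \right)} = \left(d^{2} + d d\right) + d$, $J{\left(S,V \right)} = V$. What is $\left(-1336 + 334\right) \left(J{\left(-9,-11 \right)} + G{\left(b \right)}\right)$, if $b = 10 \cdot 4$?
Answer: $-3235458$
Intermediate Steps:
$b = 40$
$G{\left(d \right)} = d + 2 d^{2}$ ($G{\left(d \right)} = \left(d^{2} + d^{2}\right) + d = 2 d^{2} + d = d + 2 d^{2}$)
$\left(-1336 + 334\right) \left(J{\left(-9,-11 \right)} + G{\left(b \right)}\right) = \left(-1336 + 334\right) \left(-11 + 40 \left(1 + 2 \cdot 40\right)\right) = - 1002 \left(-11 + 40 \left(1 + 80\right)\right) = - 1002 \left(-11 + 40 \cdot 81\right) = - 1002 \left(-11 + 3240\right) = \left(-1002\right) 3229 = -3235458$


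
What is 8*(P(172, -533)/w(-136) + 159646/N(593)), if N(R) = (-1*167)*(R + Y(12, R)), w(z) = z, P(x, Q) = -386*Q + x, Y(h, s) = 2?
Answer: -1204821118/99365 ≈ -12125.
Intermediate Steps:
P(x, Q) = x - 386*Q
N(R) = -334 - 167*R (N(R) = (-1*167)*(R + 2) = -167*(2 + R) = -334 - 167*R)
8*(P(172, -533)/w(-136) + 159646/N(593)) = 8*((172 - 386*(-533))/(-136) + 159646/(-334 - 167*593)) = 8*((172 + 205738)*(-1/136) + 159646/(-334 - 99031)) = 8*(205910*(-1/136) + 159646/(-99365)) = 8*(-102955/68 + 159646*(-1/99365)) = 8*(-102955/68 - 159646/99365) = 8*(-602410559/397460) = -1204821118/99365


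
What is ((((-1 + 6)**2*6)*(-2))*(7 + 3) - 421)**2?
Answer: 11703241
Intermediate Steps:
((((-1 + 6)**2*6)*(-2))*(7 + 3) - 421)**2 = (((5**2*6)*(-2))*10 - 421)**2 = (((25*6)*(-2))*10 - 421)**2 = ((150*(-2))*10 - 421)**2 = (-300*10 - 421)**2 = (-3000 - 421)**2 = (-3421)**2 = 11703241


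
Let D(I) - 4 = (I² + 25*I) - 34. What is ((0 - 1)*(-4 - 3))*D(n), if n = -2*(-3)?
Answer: 1092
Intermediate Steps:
n = 6
D(I) = -30 + I² + 25*I (D(I) = 4 + ((I² + 25*I) - 34) = 4 + (-34 + I² + 25*I) = -30 + I² + 25*I)
((0 - 1)*(-4 - 3))*D(n) = ((0 - 1)*(-4 - 3))*(-30 + 6² + 25*6) = (-1*(-7))*(-30 + 36 + 150) = 7*156 = 1092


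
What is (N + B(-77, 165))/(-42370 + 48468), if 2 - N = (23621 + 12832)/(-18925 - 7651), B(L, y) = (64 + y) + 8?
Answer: 6388117/162060448 ≈ 0.039418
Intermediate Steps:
B(L, y) = 72 + y
N = 89605/26576 (N = 2 - (23621 + 12832)/(-18925 - 7651) = 2 - 36453/(-26576) = 2 - 36453*(-1)/26576 = 2 - 1*(-36453/26576) = 2 + 36453/26576 = 89605/26576 ≈ 3.3717)
(N + B(-77, 165))/(-42370 + 48468) = (89605/26576 + (72 + 165))/(-42370 + 48468) = (89605/26576 + 237)/6098 = (6388117/26576)*(1/6098) = 6388117/162060448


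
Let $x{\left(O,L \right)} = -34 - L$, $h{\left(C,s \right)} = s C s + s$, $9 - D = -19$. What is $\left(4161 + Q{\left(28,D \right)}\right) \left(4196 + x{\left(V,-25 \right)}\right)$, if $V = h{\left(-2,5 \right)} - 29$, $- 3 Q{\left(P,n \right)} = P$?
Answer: $\frac{52149085}{3} \approx 1.7383 \cdot 10^{7}$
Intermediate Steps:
$D = 28$ ($D = 9 - -19 = 9 + 19 = 28$)
$Q{\left(P,n \right)} = - \frac{P}{3}$
$h{\left(C,s \right)} = s + C s^{2}$ ($h{\left(C,s \right)} = C s s + s = C s^{2} + s = s + C s^{2}$)
$V = -74$ ($V = 5 \left(1 - 10\right) - 29 = 5 \left(-9\right) - 29 = -45 - 29 = -74$)
$\left(4161 + Q{\left(28,D \right)}\right) \left(4196 + x{\left(V,-25 \right)}\right) = \left(4161 - \frac{28}{3}\right) \left(4196 - 9\right) = \left(4161 - \frac{28}{3}\right) \left(4196 + \left(-34 + 25\right)\right) = \frac{12455 \left(4196 - 9\right)}{3} = \frac{12455}{3} \cdot 4187 = \frac{52149085}{3}$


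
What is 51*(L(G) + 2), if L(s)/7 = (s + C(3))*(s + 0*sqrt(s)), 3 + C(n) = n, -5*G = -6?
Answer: 15402/25 ≈ 616.08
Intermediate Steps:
G = 6/5 (G = -1/5*(-6) = 6/5 ≈ 1.2000)
C(n) = -3 + n
L(s) = 7*s**2 (L(s) = 7*((s + (-3 + 3))*(s + 0*sqrt(s))) = 7*((s + 0)*(s + 0)) = 7*(s*s) = 7*s**2)
51*(L(G) + 2) = 51*(7*(6/5)**2 + 2) = 51*(7*(36/25) + 2) = 51*(252/25 + 2) = 51*(302/25) = 15402/25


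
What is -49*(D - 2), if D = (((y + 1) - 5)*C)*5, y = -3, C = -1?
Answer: -1617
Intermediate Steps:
D = 35 (D = (((-3 + 1) - 5)*(-1))*5 = ((-2 - 5)*(-1))*5 = -7*(-1)*5 = 7*5 = 35)
-49*(D - 2) = -49*(35 - 2) = -49*33 = -1617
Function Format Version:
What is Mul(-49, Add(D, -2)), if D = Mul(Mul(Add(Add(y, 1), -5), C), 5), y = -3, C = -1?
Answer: -1617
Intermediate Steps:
D = 35 (D = Mul(Mul(Add(Add(-3, 1), -5), -1), 5) = Mul(Mul(Add(-2, -5), -1), 5) = Mul(Mul(-7, -1), 5) = Mul(7, 5) = 35)
Mul(-49, Add(D, -2)) = Mul(-49, Add(35, -2)) = Mul(-49, 33) = -1617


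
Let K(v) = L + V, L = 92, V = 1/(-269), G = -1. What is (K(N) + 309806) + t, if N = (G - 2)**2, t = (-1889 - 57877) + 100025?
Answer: 94192232/269 ≈ 3.5016e+5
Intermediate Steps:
V = -1/269 ≈ -0.0037175
t = 40259 (t = -59766 + 100025 = 40259)
N = 9 (N = (-1 - 2)**2 = (-3)**2 = 9)
K(v) = 24747/269 (K(v) = 92 - 1/269 = 24747/269)
(K(N) + 309806) + t = (24747/269 + 309806) + 40259 = 83362561/269 + 40259 = 94192232/269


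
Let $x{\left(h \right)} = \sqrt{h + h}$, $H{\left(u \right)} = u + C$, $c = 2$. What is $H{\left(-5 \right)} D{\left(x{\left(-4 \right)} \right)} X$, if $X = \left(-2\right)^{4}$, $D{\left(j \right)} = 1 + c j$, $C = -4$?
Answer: $-144 - 576 i \sqrt{2} \approx -144.0 - 814.59 i$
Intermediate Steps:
$H{\left(u \right)} = -4 + u$ ($H{\left(u \right)} = u - 4 = -4 + u$)
$x{\left(h \right)} = \sqrt{2} \sqrt{h}$ ($x{\left(h \right)} = \sqrt{2 h} = \sqrt{2} \sqrt{h}$)
$D{\left(j \right)} = 1 + 2 j$
$X = 16$
$H{\left(-5 \right)} D{\left(x{\left(-4 \right)} \right)} X = \left(-4 - 5\right) \left(1 + 2 \sqrt{2} \sqrt{-4}\right) 16 = - 9 \left(1 + 2 \sqrt{2} \cdot 2 i\right) 16 = - 9 \left(1 + 2 \cdot 2 i \sqrt{2}\right) 16 = - 9 \left(1 + 4 i \sqrt{2}\right) 16 = \left(-9 - 36 i \sqrt{2}\right) 16 = -144 - 576 i \sqrt{2}$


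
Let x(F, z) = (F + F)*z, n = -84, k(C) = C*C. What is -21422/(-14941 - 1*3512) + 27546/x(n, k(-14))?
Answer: 32846213/101270064 ≈ 0.32434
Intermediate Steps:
k(C) = C**2
x(F, z) = 2*F*z (x(F, z) = (2*F)*z = 2*F*z)
-21422/(-14941 - 1*3512) + 27546/x(n, k(-14)) = -21422/(-14941 - 1*3512) + 27546/((2*(-84)*(-14)**2)) = -21422/(-14941 - 3512) + 27546/((2*(-84)*196)) = -21422/(-18453) + 27546/(-32928) = -21422*(-1/18453) + 27546*(-1/32928) = 21422/18453 - 4591/5488 = 32846213/101270064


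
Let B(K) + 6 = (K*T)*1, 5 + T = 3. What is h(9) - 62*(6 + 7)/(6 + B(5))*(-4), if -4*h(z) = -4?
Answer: -1607/5 ≈ -321.40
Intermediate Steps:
T = -2 (T = -5 + 3 = -2)
B(K) = -6 - 2*K (B(K) = -6 + (K*(-2))*1 = -6 - 2*K*1 = -6 - 2*K)
h(z) = 1 (h(z) = -¼*(-4) = 1)
h(9) - 62*(6 + 7)/(6 + B(5))*(-4) = 1 - 62*(6 + 7)/(6 + (-6 - 2*5))*(-4) = 1 - 62*13/(6 + (-6 - 10))*(-4) = 1 - 62*13/(6 - 16)*(-4) = 1 - 62*13/(-10)*(-4) = 1 - 62*13*(-⅒)*(-4) = 1 - (-403)*(-4)/5 = 1 - 62*26/5 = 1 - 1612/5 = -1607/5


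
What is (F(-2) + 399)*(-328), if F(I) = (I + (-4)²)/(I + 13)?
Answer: -1444184/11 ≈ -1.3129e+5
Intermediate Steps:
F(I) = (16 + I)/(13 + I) (F(I) = (I + 16)/(13 + I) = (16 + I)/(13 + I))
(F(-2) + 399)*(-328) = ((16 - 2)/(13 - 2) + 399)*(-328) = (14/11 + 399)*(-328) = (4403/11)*(-328) = -1444184/11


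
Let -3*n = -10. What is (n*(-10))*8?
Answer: -800/3 ≈ -266.67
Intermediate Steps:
n = 10/3 (n = -⅓*(-10) = 10/3 ≈ 3.3333)
(n*(-10))*8 = ((10/3)*(-10))*8 = -100/3*8 = -800/3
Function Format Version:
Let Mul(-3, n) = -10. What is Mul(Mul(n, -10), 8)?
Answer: Rational(-800, 3) ≈ -266.67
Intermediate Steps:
n = Rational(10, 3) (n = Mul(Rational(-1, 3), -10) = Rational(10, 3) ≈ 3.3333)
Mul(Mul(n, -10), 8) = Mul(Mul(Rational(10, 3), -10), 8) = Mul(Rational(-100, 3), 8) = Rational(-800, 3)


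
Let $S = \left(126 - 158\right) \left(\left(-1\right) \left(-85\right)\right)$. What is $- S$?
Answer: $2720$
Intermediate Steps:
$S = -2720$ ($S = \left(-32\right) 85 = -2720$)
$- S = \left(-1\right) \left(-2720\right) = 2720$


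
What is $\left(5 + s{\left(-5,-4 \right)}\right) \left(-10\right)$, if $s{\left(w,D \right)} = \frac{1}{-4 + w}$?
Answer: $- \frac{440}{9} \approx -48.889$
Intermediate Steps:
$\left(5 + s{\left(-5,-4 \right)}\right) \left(-10\right) = \left(5 + \frac{1}{-4 - 5}\right) \left(-10\right) = \left(5 + \frac{1}{-9}\right) \left(-10\right) = \left(5 - \frac{1}{9}\right) \left(-10\right) = \frac{44}{9} \left(-10\right) = - \frac{440}{9}$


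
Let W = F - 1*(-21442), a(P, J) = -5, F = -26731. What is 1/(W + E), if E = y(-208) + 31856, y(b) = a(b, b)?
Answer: 1/26562 ≈ 3.7648e-5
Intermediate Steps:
y(b) = -5
W = -5289 (W = -26731 - 1*(-21442) = -26731 + 21442 = -5289)
E = 31851 (E = -5 + 31856 = 31851)
1/(W + E) = 1/(-5289 + 31851) = 1/26562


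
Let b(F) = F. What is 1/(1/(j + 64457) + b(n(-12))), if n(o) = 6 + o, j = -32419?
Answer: -32038/192227 ≈ -0.16667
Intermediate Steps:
1/(1/(j + 64457) + b(n(-12))) = 1/(1/(-32419 + 64457) + (6 - 12)) = 1/(1/32038 - 6) = 1/(-192227/32038) = -32038/192227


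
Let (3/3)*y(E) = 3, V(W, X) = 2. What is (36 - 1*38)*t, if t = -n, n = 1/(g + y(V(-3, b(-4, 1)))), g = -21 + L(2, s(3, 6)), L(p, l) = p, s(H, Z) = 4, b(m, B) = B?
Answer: -⅛ ≈ -0.12500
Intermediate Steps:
y(E) = 3
g = -19 (g = -21 + 2 = -19)
n = -1/16 (n = 1/(-19 + 3) = 1/(-16) = -1/16 ≈ -0.062500)
t = 1/16 (t = -1*(-1/16) = 1/16 ≈ 0.062500)
(36 - 1*38)*t = (36 - 1*38)*(1/16) = (36 - 38)*(1/16) = -2*1/16 = -⅛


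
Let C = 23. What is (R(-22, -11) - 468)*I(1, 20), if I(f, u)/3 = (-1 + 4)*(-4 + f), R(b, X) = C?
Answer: 12015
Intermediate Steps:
R(b, X) = 23
I(f, u) = -36 + 9*f (I(f, u) = 3*((-1 + 4)*(-4 + f)) = 3*(3*(-4 + f)) = 3*(-12 + 3*f) = -36 + 9*f)
(R(-22, -11) - 468)*I(1, 20) = (23 - 468)*(-36 + 9*1) = -445*(-36 + 9) = -445*(-27) = 12015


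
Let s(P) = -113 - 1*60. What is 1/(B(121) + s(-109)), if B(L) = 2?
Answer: -1/171 ≈ -0.0058480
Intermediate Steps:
s(P) = -173 (s(P) = -113 - 60 = -173)
1/(B(121) + s(-109)) = 1/(2 - 173) = 1/(-171) = -1/171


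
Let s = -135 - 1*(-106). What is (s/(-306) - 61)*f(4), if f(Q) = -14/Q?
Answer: 130459/612 ≈ 213.17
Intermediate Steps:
s = -29 (s = -135 + 106 = -29)
(s/(-306) - 61)*f(4) = (-29/(-306) - 61)*(-14/4) = (-29*(-1/306) - 61)*(-14*¼) = (29/306 - 61)*(-7/2) = -18637/306*(-7/2) = 130459/612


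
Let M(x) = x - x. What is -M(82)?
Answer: 0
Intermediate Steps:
M(x) = 0
-M(82) = -1*0 = 0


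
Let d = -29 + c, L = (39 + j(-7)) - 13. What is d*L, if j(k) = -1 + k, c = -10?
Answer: -702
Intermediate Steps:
L = 18 (L = (39 + (-1 - 7)) - 13 = (39 - 8) - 13 = 31 - 13 = 18)
d = -39 (d = -29 - 10 = -39)
d*L = -39*18 = -702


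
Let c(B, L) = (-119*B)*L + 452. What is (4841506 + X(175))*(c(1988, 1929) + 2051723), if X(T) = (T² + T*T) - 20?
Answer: -2227289495402768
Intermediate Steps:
c(B, L) = 452 - 119*B*L (c(B, L) = -119*B*L + 452 = 452 - 119*B*L)
X(T) = -20 + 2*T² (X(T) = (T² + T²) - 20 = 2*T² - 20 = -20 + 2*T²)
(4841506 + X(175))*(c(1988, 1929) + 2051723) = (4841506 + (-20 + 2*175²))*((452 - 119*1988*1929) + 2051723) = (4841506 + (-20 + 2*30625))*((452 - 456347388) + 2051723) = (4841506 + (-20 + 61250))*(-456346936 + 2051723) = (4841506 + 61230)*(-454295213) = 4902736*(-454295213) = -2227289495402768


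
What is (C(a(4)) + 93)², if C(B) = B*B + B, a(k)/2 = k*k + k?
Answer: 3003289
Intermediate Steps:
a(k) = 2*k + 2*k² (a(k) = 2*(k*k + k) = 2*(k² + k) = 2*(k + k²) = 2*k + 2*k²)
C(B) = B + B² (C(B) = B² + B = B + B²)
(C(a(4)) + 93)² = ((2*4*(1 + 4))*(1 + 2*4*(1 + 4)) + 93)² = ((2*4*5)*(1 + 2*4*5) + 93)² = (40*(1 + 40) + 93)² = (40*41 + 93)² = (1640 + 93)² = 1733² = 3003289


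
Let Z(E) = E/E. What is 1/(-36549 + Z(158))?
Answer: -1/36548 ≈ -2.7361e-5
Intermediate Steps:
Z(E) = 1
1/(-36549 + Z(158)) = 1/(-36549 + 1) = 1/(-36548) = -1/36548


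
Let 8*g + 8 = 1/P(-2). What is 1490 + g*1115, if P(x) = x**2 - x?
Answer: 19115/48 ≈ 398.23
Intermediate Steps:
g = -47/48 (g = -1 + 1/(8*((-2*(-1 - 2)))) = -1 + 1/(8*((-2*(-3)))) = -1 + (1/8)/6 = -1 + (1/8)*(1/6) = -1 + 1/48 = -47/48 ≈ -0.97917)
1490 + g*1115 = 1490 - 47/48*1115 = 1490 - 52405/48 = 19115/48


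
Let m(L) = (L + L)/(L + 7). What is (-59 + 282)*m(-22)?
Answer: 9812/15 ≈ 654.13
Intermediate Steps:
m(L) = 2*L/(7 + L) (m(L) = (2*L)/(7 + L) = 2*L/(7 + L))
(-59 + 282)*m(-22) = (-59 + 282)*(2*(-22)/(7 - 22)) = 223*(2*(-22)/(-15)) = 223*(2*(-22)*(-1/15)) = 223*(44/15) = 9812/15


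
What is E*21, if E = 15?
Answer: 315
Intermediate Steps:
E*21 = 15*21 = 315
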